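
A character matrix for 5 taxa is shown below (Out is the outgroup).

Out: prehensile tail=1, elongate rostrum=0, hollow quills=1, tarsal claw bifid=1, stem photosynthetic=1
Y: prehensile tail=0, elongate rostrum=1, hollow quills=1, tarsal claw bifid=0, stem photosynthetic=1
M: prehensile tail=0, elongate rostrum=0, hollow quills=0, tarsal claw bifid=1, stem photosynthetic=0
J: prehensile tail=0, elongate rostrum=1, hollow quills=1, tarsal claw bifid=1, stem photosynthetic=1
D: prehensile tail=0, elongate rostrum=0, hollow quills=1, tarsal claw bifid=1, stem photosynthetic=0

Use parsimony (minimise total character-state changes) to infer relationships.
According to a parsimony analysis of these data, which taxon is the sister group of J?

Character polarity is set by the outgroup: the derived state is whichever differs from the outgroup's state, so for prehensile tail, hollow quills, tarsal claw bifid, stem photosynthetic the derived state is '0', and for the remaining characters it is '1'.
prehensile tail (derived state '0') is shared by all ingroup taxa — unites the whole ingroup.
elongate rostrum: derived state '1' in J and Y only — synapomorphy for {J, Y}.
hollow quills: derived state '0' in M only — an autapomorphy, so it tells us nothing about relationships among taxa.
tarsal claw bifid: derived state '0' in Y only — an autapomorphy, so it tells us nothing about relationships among taxa.
stem photosynthetic: derived state '0' in D and M only — synapomorphy for {D, M}.
Most parsimonious ingroup topology: ((M,D),(Y,J)).
J and Y form a cherry on this tree, so they are sister taxa.

Y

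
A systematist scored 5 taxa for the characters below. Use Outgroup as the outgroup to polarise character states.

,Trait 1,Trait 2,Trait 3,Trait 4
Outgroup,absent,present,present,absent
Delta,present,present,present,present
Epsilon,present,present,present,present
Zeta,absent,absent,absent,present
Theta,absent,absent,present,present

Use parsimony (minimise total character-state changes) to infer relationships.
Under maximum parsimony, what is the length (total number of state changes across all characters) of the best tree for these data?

4

Character polarity is set by the outgroup: the derived state is whichever differs from the outgroup's state, so for Trait 2, Trait 3 the derived state is 'absent', and for the remaining characters it is 'present'.
Trait 1 (derived state 'present') is shared by Delta and Epsilon — a synapomorphy uniting that clade.
Trait 2: derived state 'absent' in Theta and Zeta only — synapomorphy for {Theta, Zeta}.
Trait 3: derived state 'absent' in Zeta only — an autapomorphy, so it tells us nothing about relationships among taxa.
Trait 4 (derived state 'present') is shared by all ingroup taxa — unites the whole ingroup.
Most parsimonious ingroup topology: ((Delta,Epsilon),(Zeta,Theta)).
Changes per character on this tree: Trait 1: 1; Trait 2: 1; Trait 3: 1; Trait 4: 1.
Total = 4.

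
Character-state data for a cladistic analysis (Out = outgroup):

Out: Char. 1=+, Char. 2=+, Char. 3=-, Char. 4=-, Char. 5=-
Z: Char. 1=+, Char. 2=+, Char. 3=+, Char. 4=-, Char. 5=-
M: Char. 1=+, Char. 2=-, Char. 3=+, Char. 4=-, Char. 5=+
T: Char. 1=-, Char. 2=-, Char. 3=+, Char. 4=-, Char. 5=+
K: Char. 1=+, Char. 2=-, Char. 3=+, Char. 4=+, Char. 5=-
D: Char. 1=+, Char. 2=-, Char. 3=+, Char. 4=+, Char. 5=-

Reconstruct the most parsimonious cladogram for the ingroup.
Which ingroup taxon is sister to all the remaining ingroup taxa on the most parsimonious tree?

Z

Character polarity is set by the outgroup: the derived state is whichever differs from the outgroup's state, so for Char. 1, Char. 2 the derived state is '-', and for the remaining characters it is '+'.
Char. 1 (derived state '-') is unique to T (autapomorphy; uninformative for grouping).
Only D, K, M, and T show the derived state '-' for Char. 2, supporting them as a clade.
All ingroup taxa share the derived state '+' for Char. 3; it defines the ingroup but does not resolve relationships within it.
Only D and K show the derived state '+' for Char. 4, supporting them as a clade.
Char. 5: derived state '+' in M and T only — synapomorphy for {M, T}.
Most parsimonious ingroup topology: (Z,((M,T),(K,D))).
Z is sister to the clade containing all other ingroup taxa, so it is the earliest-diverging (most basal) ingroup lineage.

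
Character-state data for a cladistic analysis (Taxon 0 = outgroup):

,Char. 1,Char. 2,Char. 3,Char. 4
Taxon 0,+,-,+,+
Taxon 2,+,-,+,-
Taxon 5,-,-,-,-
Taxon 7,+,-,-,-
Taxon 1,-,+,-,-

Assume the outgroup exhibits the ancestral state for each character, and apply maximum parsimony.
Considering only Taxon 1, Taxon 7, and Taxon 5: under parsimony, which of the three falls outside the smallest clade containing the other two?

Character polarity is set by the outgroup: the derived state is whichever differs from the outgroup's state, so for Char. 1, Char. 3, Char. 4 the derived state is '-', and for the remaining characters it is '+'.
Only Taxon 1 and Taxon 5 show the derived state '-' for Char. 1, supporting them as a clade.
Char. 2: derived state '+' in Taxon 1 only — an autapomorphy, so it tells us nothing about relationships among taxa.
Char. 3 (derived state '-') is shared by Taxon 1, Taxon 5, and Taxon 7 — a synapomorphy uniting that clade.
Char. 4 (derived state '-') is shared by all ingroup taxa — unites the whole ingroup.
Most parsimonious ingroup topology: (Taxon 2,((Taxon 5,Taxon 1),Taxon 7)).
Taxon 1 and Taxon 5 share a more recent common ancestor with each other than either does with Taxon 7, so Taxon 7 is the least closely related of the three.

Taxon 7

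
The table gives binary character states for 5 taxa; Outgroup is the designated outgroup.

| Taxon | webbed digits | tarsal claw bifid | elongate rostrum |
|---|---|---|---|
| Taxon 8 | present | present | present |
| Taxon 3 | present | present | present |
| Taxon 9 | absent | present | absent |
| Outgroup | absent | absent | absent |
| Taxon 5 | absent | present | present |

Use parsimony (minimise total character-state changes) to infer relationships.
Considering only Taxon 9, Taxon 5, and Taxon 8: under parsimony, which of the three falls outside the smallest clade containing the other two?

Taxon 9

The outgroup has state 'absent' for every character, so 'present' is the derived state throughout.
webbed digits (derived state 'present') is shared by Taxon 3 and Taxon 8 — a synapomorphy uniting that clade.
All ingroup taxa share the derived state 'present' for tarsal claw bifid; it defines the ingroup but does not resolve relationships within it.
elongate rostrum: derived state 'present' in Taxon 3, Taxon 5, and Taxon 8 only — synapomorphy for {Taxon 3, Taxon 5, Taxon 8}.
Most parsimonious ingroup topology: ((Taxon 5,(Taxon 3,Taxon 8)),Taxon 9).
Taxon 5 and Taxon 8 share a more recent common ancestor with each other than either does with Taxon 9, so Taxon 9 is the least closely related of the three.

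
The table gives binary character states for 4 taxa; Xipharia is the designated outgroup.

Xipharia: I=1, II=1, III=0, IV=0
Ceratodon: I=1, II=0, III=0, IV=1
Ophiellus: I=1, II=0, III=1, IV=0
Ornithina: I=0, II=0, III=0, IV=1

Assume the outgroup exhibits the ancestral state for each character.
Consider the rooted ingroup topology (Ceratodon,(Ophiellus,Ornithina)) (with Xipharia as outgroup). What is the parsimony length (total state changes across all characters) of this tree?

5

Map each character onto (Ceratodon,(Ophiellus,Ornithina)) (rooted by Xipharia) and count the minimum state changes it requires (Fitch parsimony):
I: 1; II: 1; III: 1; IV: 2.
Total tree length = 5.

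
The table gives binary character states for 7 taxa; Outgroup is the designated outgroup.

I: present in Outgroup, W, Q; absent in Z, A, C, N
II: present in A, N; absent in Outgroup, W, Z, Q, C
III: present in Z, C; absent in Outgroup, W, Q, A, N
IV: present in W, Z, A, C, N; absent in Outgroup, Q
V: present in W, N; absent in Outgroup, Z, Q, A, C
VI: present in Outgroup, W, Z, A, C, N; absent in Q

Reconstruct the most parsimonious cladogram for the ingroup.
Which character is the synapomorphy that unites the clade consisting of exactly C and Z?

Character polarity is set by the outgroup: the derived state is whichever differs from the outgroup's state, so for I, VI the derived state is 'absent', and for the remaining characters it is 'present'.
Only A, C, N, and Z show the derived state 'absent' for I, supporting them as a clade.
II: derived state 'present' in A and N only — synapomorphy for {A, N}.
III: derived state 'present' in C and Z only — synapomorphy for {C, Z}.
Only A, C, N, W, and Z show the derived state 'present' for IV, supporting them as a clade.
V groups N and W, which is incompatible with the clades supported by the remaining characters; treating it as convergent (homoplasy) costs fewer steps than any alternative tree.
VI (derived state 'absent') is unique to Q (autapomorphy; uninformative for grouping).
Most parsimonious ingroup topology: ((W,((Z,C),(A,N))),Q).
The clade {C, Z} is supported by III: its derived state 'present' occurs in exactly those taxa and in no other taxon (including the outgroup).

III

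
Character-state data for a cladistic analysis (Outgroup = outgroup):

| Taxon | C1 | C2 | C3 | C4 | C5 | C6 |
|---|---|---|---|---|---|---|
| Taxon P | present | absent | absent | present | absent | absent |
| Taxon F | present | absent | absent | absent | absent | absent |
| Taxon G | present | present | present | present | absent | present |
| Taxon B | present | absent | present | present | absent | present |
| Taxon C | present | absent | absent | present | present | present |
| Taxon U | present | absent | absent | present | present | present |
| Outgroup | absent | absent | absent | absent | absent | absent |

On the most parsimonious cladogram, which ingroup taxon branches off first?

Taxon F

The outgroup has state 'absent' for every character, so 'present' is the derived state throughout.
All ingroup taxa share the derived state 'present' for C1; it defines the ingroup but does not resolve relationships within it.
C2 (derived state 'present') is unique to Taxon G (autapomorphy; uninformative for grouping).
C3 (derived state 'present') is shared by Taxon B and Taxon G — a synapomorphy uniting that clade.
C4 (derived state 'present') is shared by Taxon B, Taxon C, Taxon G, Taxon P, and Taxon U — a synapomorphy uniting that clade.
Only Taxon C and Taxon U show the derived state 'present' for C5, supporting them as a clade.
Only Taxon B, Taxon C, Taxon G, and Taxon U show the derived state 'present' for C6, supporting them as a clade.
Most parsimonious ingroup topology: ((((Taxon U,Taxon C),(Taxon B,Taxon G)),Taxon P),Taxon F).
Taxon F is sister to the clade containing all other ingroup taxa, so it is the earliest-diverging (most basal) ingroup lineage.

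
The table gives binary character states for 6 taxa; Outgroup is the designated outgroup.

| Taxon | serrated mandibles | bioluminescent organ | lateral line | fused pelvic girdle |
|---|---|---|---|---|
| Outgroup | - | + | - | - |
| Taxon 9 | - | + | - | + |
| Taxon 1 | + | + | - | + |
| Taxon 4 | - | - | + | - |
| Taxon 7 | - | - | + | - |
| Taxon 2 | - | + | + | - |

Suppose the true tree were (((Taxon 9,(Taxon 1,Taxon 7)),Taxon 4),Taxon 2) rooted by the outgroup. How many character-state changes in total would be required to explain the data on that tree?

8

Map each character onto (((Taxon 9,(Taxon 1,Taxon 7)),Taxon 4),Taxon 2) (rooted by Outgroup) and count the minimum state changes it requires (Fitch parsimony):
serrated mandibles: 1; bioluminescent organ: 2; lateral line: 3; fused pelvic girdle: 2.
Total tree length = 8.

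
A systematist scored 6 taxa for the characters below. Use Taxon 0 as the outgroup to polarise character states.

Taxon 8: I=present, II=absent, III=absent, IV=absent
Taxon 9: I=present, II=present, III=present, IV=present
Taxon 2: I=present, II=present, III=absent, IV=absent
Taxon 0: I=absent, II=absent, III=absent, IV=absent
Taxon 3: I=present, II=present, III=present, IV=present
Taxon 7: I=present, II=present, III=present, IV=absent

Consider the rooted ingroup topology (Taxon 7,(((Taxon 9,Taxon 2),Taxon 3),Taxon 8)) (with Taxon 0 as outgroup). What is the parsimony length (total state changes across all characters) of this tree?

8

Map each character onto (Taxon 7,(((Taxon 9,Taxon 2),Taxon 3),Taxon 8)) (rooted by Taxon 0) and count the minimum state changes it requires (Fitch parsimony):
I: 1; II: 2; III: 3; IV: 2.
Total tree length = 8.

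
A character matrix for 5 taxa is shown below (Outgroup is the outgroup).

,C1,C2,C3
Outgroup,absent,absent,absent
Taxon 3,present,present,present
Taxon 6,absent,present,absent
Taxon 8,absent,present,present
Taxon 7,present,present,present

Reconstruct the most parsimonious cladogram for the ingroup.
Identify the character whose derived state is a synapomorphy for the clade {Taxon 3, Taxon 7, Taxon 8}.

The outgroup has state 'absent' for every character, so 'present' is the derived state throughout.
Only Taxon 3 and Taxon 7 show the derived state 'present' for C1, supporting them as a clade.
C2 (derived state 'present') is shared by all ingroup taxa — unites the whole ingroup.
Only Taxon 3, Taxon 7, and Taxon 8 show the derived state 'present' for C3, supporting them as a clade.
Most parsimonious ingroup topology: (((Taxon 3,Taxon 7),Taxon 8),Taxon 6).
The clade {Taxon 3, Taxon 7, Taxon 8} is supported by C3: its derived state 'present' occurs in exactly those taxa and in no other taxon (including the outgroup).

C3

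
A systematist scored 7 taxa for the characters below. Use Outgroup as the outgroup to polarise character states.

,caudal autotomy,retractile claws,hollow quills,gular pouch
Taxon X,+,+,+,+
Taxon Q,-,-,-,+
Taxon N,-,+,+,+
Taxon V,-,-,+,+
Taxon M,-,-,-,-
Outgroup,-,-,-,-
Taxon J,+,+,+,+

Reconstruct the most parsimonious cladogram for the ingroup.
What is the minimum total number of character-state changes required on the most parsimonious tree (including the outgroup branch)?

4

The outgroup has state '-' for every character, so '+' is the derived state throughout.
Only Taxon J and Taxon X show the derived state '+' for caudal autotomy, supporting them as a clade.
Only Taxon J, Taxon N, and Taxon X show the derived state '+' for retractile claws, supporting them as a clade.
Only Taxon J, Taxon N, Taxon V, and Taxon X show the derived state '+' for hollow quills, supporting them as a clade.
gular pouch: derived state '+' in Taxon J, Taxon N, Taxon Q, Taxon V, and Taxon X only — synapomorphy for {Taxon J, Taxon N, Taxon Q, Taxon V, Taxon X}.
Most parsimonious ingroup topology: (((Taxon V,((Taxon X,Taxon J),Taxon N)),Taxon Q),Taxon M).
Changes per character on this tree: caudal autotomy: 1; retractile claws: 1; hollow quills: 1; gular pouch: 1.
Total = 4.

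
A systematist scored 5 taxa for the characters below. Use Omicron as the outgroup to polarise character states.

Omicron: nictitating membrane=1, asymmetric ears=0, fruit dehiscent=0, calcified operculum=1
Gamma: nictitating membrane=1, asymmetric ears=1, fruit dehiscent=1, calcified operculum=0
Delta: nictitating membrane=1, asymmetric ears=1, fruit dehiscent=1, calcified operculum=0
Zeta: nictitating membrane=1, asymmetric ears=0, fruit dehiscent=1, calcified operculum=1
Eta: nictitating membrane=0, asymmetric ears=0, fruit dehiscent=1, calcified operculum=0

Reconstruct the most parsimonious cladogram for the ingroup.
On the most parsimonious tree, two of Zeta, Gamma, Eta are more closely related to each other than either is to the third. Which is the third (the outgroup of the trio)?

Character polarity is set by the outgroup: the derived state is whichever differs from the outgroup's state, so for nictitating membrane, calcified operculum the derived state is '0', and for the remaining characters it is '1'.
nictitating membrane: derived state '0' in Eta only — an autapomorphy, so it tells us nothing about relationships among taxa.
asymmetric ears: derived state '1' in Delta and Gamma only — synapomorphy for {Delta, Gamma}.
fruit dehiscent (derived state '1') is shared by all ingroup taxa — unites the whole ingroup.
Only Delta, Eta, and Gamma show the derived state '0' for calcified operculum, supporting them as a clade.
Most parsimonious ingroup topology: (((Gamma,Delta),Eta),Zeta).
Eta and Gamma share a more recent common ancestor with each other than either does with Zeta, so Zeta is the least closely related of the three.

Zeta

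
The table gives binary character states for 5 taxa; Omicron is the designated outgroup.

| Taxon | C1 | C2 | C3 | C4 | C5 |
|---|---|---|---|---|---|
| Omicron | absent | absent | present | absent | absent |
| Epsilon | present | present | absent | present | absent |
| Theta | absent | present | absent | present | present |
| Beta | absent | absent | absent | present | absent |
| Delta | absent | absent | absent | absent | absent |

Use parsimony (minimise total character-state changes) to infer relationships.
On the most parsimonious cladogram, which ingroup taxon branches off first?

Delta

Character polarity is set by the outgroup: the derived state is whichever differs from the outgroup's state, so for C3 the derived state is 'absent', and for the remaining characters it is 'present'.
C1 (derived state 'present') is unique to Epsilon (autapomorphy; uninformative for grouping).
C2: derived state 'present' in Epsilon and Theta only — synapomorphy for {Epsilon, Theta}.
C3 (derived state 'absent') is shared by all ingroup taxa — unites the whole ingroup.
C4: derived state 'present' in Beta, Epsilon, and Theta only — synapomorphy for {Beta, Epsilon, Theta}.
C5: derived state 'present' in Theta only — an autapomorphy, so it tells us nothing about relationships among taxa.
Most parsimonious ingroup topology: (((Epsilon,Theta),Beta),Delta).
Delta is sister to the clade containing all other ingroup taxa, so it is the earliest-diverging (most basal) ingroup lineage.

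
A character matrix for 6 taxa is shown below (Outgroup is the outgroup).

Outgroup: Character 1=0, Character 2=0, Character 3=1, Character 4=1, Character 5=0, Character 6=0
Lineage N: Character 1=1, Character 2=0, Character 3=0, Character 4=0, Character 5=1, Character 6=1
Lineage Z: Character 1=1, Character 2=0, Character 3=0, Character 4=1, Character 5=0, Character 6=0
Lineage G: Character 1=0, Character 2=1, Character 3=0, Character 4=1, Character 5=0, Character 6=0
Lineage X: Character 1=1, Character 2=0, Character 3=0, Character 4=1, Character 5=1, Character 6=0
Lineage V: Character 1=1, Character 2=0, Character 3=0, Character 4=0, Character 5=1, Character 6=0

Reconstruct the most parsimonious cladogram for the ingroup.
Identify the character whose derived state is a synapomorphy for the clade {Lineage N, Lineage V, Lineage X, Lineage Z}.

Character polarity is set by the outgroup: the derived state is whichever differs from the outgroup's state, so for Character 3, Character 4 the derived state is '0', and for the remaining characters it is '1'.
Character 1 (derived state '1') is shared by Lineage N, Lineage V, Lineage X, and Lineage Z — a synapomorphy uniting that clade.
Character 2: derived state '1' in Lineage G only — an autapomorphy, so it tells us nothing about relationships among taxa.
All ingroup taxa share the derived state '0' for Character 3; it defines the ingroup but does not resolve relationships within it.
Character 4: derived state '0' in Lineage N and Lineage V only — synapomorphy for {Lineage N, Lineage V}.
Only Lineage N, Lineage V, and Lineage X show the derived state '1' for Character 5, supporting them as a clade.
Character 6: derived state '1' in Lineage N only — an autapomorphy, so it tells us nothing about relationships among taxa.
Most parsimonious ingroup topology: ((((Lineage N,Lineage V),Lineage X),Lineage Z),Lineage G).
The clade {Lineage N, Lineage V, Lineage X, Lineage Z} is supported by Character 1: its derived state '1' occurs in exactly those taxa and in no other taxon (including the outgroup).

Character 1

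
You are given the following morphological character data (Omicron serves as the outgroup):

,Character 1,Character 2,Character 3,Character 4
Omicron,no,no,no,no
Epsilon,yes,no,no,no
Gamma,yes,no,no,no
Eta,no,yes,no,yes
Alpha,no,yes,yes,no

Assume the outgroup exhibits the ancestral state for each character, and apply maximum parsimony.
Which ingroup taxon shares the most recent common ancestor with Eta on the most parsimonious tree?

Alpha

The outgroup has state 'no' for every character, so 'yes' is the derived state throughout.
Character 1 (derived state 'yes') is shared by Epsilon and Gamma — a synapomorphy uniting that clade.
Only Alpha and Eta show the derived state 'yes' for Character 2, supporting them as a clade.
Character 3: derived state 'yes' in Alpha only — an autapomorphy, so it tells us nothing about relationships among taxa.
Character 4: derived state 'yes' in Eta only — an autapomorphy, so it tells us nothing about relationships among taxa.
Most parsimonious ingroup topology: ((Epsilon,Gamma),(Eta,Alpha)).
Eta and Alpha form a cherry on this tree, so they are sister taxa.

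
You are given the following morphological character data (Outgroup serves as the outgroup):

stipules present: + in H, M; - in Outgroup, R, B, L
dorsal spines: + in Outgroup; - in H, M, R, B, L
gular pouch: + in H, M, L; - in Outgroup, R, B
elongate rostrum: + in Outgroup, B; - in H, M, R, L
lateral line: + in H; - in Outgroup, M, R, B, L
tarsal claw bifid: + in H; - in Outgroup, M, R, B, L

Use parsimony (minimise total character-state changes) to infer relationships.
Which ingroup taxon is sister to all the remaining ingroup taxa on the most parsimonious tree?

Character polarity is set by the outgroup: the derived state is whichever differs from the outgroup's state, so for dorsal spines, elongate rostrum the derived state is '-', and for the remaining characters it is '+'.
Only H and M show the derived state '+' for stipules present, supporting them as a clade.
dorsal spines (derived state '-') is shared by all ingroup taxa — unites the whole ingroup.
gular pouch: derived state '+' in H, L, and M only — synapomorphy for {H, L, M}.
Only H, L, M, and R show the derived state '-' for elongate rostrum, supporting them as a clade.
lateral line: derived state '+' in H only — an autapomorphy, so it tells us nothing about relationships among taxa.
tarsal claw bifid: derived state '+' in H only — an autapomorphy, so it tells us nothing about relationships among taxa.
Most parsimonious ingroup topology: ((((H,M),L),R),B).
B is sister to the clade containing all other ingroup taxa, so it is the earliest-diverging (most basal) ingroup lineage.

B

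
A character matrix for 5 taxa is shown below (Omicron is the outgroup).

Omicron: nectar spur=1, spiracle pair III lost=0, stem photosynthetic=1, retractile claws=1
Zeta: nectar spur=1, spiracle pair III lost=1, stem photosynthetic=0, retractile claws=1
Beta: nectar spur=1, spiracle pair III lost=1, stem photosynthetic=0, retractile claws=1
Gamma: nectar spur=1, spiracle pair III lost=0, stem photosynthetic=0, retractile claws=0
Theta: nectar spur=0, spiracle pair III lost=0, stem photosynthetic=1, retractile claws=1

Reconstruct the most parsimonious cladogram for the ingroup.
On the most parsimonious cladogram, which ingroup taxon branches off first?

Theta

Character polarity is set by the outgroup: the derived state is whichever differs from the outgroup's state, so for nectar spur, stem photosynthetic, retractile claws the derived state is '0', and for the remaining characters it is '1'.
nectar spur (derived state '0') is unique to Theta (autapomorphy; uninformative for grouping).
spiracle pair III lost: derived state '1' in Beta and Zeta only — synapomorphy for {Beta, Zeta}.
Only Beta, Gamma, and Zeta show the derived state '0' for stem photosynthetic, supporting them as a clade.
retractile claws (derived state '0') is unique to Gamma (autapomorphy; uninformative for grouping).
Most parsimonious ingroup topology: (((Zeta,Beta),Gamma),Theta).
Theta is sister to the clade containing all other ingroup taxa, so it is the earliest-diverging (most basal) ingroup lineage.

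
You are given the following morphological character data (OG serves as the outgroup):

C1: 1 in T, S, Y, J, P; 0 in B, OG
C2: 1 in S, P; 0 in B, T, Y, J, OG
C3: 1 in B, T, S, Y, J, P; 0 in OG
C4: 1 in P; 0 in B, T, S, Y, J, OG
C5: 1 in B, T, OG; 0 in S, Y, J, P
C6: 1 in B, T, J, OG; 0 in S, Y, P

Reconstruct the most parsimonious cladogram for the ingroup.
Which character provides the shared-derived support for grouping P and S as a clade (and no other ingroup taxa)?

C2

Character polarity is set by the outgroup: the derived state is whichever differs from the outgroup's state, so for C5, C6 the derived state is '0', and for the remaining characters it is '1'.
Only J, P, S, T, and Y show the derived state '1' for C1, supporting them as a clade.
C2 (derived state '1') is shared by P and S — a synapomorphy uniting that clade.
C3 (derived state '1') is shared by all ingroup taxa — unites the whole ingroup.
C4 (derived state '1') is unique to P (autapomorphy; uninformative for grouping).
Only J, P, S, and Y show the derived state '0' for C5, supporting them as a clade.
C6: derived state '0' in P, S, and Y only — synapomorphy for {P, S, Y}.
Most parsimonious ingroup topology: ((T,((Y,(S,P)),J)),B).
The clade {P, S} is supported by C2: its derived state '1' occurs in exactly those taxa and in no other taxon (including the outgroup).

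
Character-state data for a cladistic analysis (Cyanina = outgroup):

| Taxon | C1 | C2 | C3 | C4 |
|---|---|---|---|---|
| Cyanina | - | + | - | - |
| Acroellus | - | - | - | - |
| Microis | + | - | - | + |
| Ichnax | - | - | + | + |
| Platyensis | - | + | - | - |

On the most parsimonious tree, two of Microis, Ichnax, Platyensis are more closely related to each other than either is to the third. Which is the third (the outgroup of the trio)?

Character polarity is set by the outgroup: the derived state is whichever differs from the outgroup's state, so for C2 the derived state is '-', and for the remaining characters it is '+'.
C1: derived state '+' in Microis only — an autapomorphy, so it tells us nothing about relationships among taxa.
C2: derived state '-' in Acroellus, Ichnax, and Microis only — synapomorphy for {Acroellus, Ichnax, Microis}.
C3 (derived state '+') is unique to Ichnax (autapomorphy; uninformative for grouping).
Only Ichnax and Microis show the derived state '+' for C4, supporting them as a clade.
Most parsimonious ingroup topology: ((Acroellus,(Microis,Ichnax)),Platyensis).
Ichnax and Microis share a more recent common ancestor with each other than either does with Platyensis, so Platyensis is the least closely related of the three.

Platyensis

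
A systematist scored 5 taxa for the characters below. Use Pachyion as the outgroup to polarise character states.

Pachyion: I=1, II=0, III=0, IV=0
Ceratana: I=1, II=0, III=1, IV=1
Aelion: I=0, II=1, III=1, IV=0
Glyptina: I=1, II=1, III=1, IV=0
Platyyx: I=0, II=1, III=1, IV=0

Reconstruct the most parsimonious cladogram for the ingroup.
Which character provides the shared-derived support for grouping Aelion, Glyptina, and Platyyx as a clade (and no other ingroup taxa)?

II

Character polarity is set by the outgroup: the derived state is whichever differs from the outgroup's state, so for I the derived state is '0', and for the remaining characters it is '1'.
I (derived state '0') is shared by Aelion and Platyyx — a synapomorphy uniting that clade.
II (derived state '1') is shared by Aelion, Glyptina, and Platyyx — a synapomorphy uniting that clade.
All ingroup taxa share the derived state '1' for III; it defines the ingroup but does not resolve relationships within it.
IV: derived state '1' in Ceratana only — an autapomorphy, so it tells us nothing about relationships among taxa.
Most parsimonious ingroup topology: (Ceratana,((Aelion,Platyyx),Glyptina)).
The clade {Aelion, Glyptina, Platyyx} is supported by II: its derived state '1' occurs in exactly those taxa and in no other taxon (including the outgroup).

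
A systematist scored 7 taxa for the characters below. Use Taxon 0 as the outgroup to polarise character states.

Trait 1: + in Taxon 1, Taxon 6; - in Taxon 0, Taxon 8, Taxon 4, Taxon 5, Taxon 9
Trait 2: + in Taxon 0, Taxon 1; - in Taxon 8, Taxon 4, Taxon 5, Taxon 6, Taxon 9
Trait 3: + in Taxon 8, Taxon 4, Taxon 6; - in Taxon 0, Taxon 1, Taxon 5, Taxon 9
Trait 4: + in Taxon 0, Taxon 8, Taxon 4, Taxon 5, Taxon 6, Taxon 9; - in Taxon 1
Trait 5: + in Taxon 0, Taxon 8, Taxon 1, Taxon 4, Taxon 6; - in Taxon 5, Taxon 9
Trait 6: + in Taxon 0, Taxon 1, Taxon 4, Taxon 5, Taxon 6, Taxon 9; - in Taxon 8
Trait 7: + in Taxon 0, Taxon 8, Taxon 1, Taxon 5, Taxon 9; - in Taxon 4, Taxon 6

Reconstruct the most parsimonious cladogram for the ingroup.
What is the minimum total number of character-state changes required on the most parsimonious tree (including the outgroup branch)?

8

Character polarity is set by the outgroup: the derived state is whichever differs from the outgroup's state, so for Trait 2, Trait 4, Trait 5, Trait 6, Trait 7 the derived state is '-', and for the remaining characters it is '+'.
Trait 1 groups Taxon 1 and Taxon 6, which is incompatible with the clades supported by the remaining characters; treating it as convergent (homoplasy) costs fewer steps than any alternative tree.
Trait 2 (derived state '-') is shared by Taxon 4, Taxon 5, Taxon 6, Taxon 8, and Taxon 9 — a synapomorphy uniting that clade.
Only Taxon 4, Taxon 6, and Taxon 8 show the derived state '+' for Trait 3, supporting them as a clade.
Trait 4: derived state '-' in Taxon 1 only — an autapomorphy, so it tells us nothing about relationships among taxa.
Trait 5 (derived state '-') is shared by Taxon 5 and Taxon 9 — a synapomorphy uniting that clade.
Trait 6 (derived state '-') is unique to Taxon 8 (autapomorphy; uninformative for grouping).
Trait 7: derived state '-' in Taxon 4 and Taxon 6 only — synapomorphy for {Taxon 4, Taxon 6}.
Most parsimonious ingroup topology: (((Taxon 8,(Taxon 4,Taxon 6)),(Taxon 5,Taxon 9)),Taxon 1).
Changes per character on this tree: Trait 1: 2; Trait 2: 1; Trait 3: 1; Trait 4: 1; Trait 5: 1; Trait 6: 1; Trait 7: 1.
Total = 8.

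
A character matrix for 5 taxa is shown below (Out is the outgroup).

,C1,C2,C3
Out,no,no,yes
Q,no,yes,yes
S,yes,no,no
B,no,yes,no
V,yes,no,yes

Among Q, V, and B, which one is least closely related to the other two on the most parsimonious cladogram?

Character polarity is set by the outgroup: the derived state is whichever differs from the outgroup's state, so for C3 the derived state is 'no', and for the remaining characters it is 'yes'.
C1 (derived state 'yes') is shared by S and V — a synapomorphy uniting that clade.
C2: derived state 'yes' in B and Q only — synapomorphy for {B, Q}.
C3 groups B and S, which is incompatible with the clades supported by the remaining characters; treating it as convergent (homoplasy) costs fewer steps than any alternative tree.
Most parsimonious ingroup topology: ((Q,B),(S,V)).
Q and B share a more recent common ancestor with each other than either does with V, so V is the least closely related of the three.

V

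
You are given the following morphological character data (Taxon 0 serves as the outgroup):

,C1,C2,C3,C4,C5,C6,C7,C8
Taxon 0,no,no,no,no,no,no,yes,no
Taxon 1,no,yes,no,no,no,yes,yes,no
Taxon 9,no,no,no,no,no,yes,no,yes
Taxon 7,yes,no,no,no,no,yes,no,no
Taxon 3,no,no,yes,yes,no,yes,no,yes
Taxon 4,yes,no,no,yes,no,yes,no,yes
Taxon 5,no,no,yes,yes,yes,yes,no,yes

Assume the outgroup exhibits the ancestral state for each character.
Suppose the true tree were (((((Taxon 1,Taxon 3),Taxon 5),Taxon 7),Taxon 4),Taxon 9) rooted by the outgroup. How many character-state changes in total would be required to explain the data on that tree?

15

Map each character onto (((((Taxon 1,Taxon 3),Taxon 5),Taxon 7),Taxon 4),Taxon 9) (rooted by Taxon 0) and count the minimum state changes it requires (Fitch parsimony):
C1: 2; C2: 1; C3: 2; C4: 3; C5: 1; C6: 1; C7: 2; C8: 3.
Total tree length = 15.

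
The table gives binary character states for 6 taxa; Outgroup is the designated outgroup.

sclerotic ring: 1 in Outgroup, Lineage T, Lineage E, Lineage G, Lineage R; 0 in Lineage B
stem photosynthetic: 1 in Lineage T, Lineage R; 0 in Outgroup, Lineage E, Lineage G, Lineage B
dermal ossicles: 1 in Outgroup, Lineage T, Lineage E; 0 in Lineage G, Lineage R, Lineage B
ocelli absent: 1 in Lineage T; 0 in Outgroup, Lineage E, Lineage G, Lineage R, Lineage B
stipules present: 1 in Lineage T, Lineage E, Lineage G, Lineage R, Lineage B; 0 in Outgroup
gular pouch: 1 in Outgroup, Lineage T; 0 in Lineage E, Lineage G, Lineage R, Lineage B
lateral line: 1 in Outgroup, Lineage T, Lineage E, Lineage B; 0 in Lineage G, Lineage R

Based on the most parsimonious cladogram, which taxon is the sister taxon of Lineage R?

Character polarity is set by the outgroup: the derived state is whichever differs from the outgroup's state, so for sclerotic ring, dermal ossicles, gular pouch, lateral line the derived state is '0', and for the remaining characters it is '1'.
sclerotic ring (derived state '0') is unique to Lineage B (autapomorphy; uninformative for grouping).
stem photosynthetic (state '1') occurs in Lineage R and Lineage T but conflicts with the nesting implied by the other characters — most parsimoniously interpreted as homoplasy.
dermal ossicles (derived state '0') is shared by Lineage B, Lineage G, and Lineage R — a synapomorphy uniting that clade.
ocelli absent (derived state '1') is unique to Lineage T (autapomorphy; uninformative for grouping).
stipules present (derived state '1') is shared by all ingroup taxa — unites the whole ingroup.
gular pouch: derived state '0' in Lineage B, Lineage E, Lineage G, and Lineage R only — synapomorphy for {Lineage B, Lineage E, Lineage G, Lineage R}.
lateral line (derived state '0') is shared by Lineage G and Lineage R — a synapomorphy uniting that clade.
Most parsimonious ingroup topology: (Lineage T,(Lineage E,((Lineage G,Lineage R),Lineage B))).
Lineage R and Lineage G form a cherry on this tree, so they are sister taxa.

Lineage G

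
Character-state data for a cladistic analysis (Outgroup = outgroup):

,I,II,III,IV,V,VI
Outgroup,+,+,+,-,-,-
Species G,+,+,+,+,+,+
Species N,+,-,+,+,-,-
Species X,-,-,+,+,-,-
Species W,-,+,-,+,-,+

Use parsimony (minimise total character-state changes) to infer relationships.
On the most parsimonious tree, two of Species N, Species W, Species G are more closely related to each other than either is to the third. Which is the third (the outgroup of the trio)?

Character polarity is set by the outgroup: the derived state is whichever differs from the outgroup's state, so for I, II, III the derived state is '-', and for the remaining characters it is '+'.
I (state '-') occurs in Species W and Species X but conflicts with the nesting implied by the other characters — most parsimoniously interpreted as homoplasy.
II: derived state '-' in Species N and Species X only — synapomorphy for {Species N, Species X}.
III (derived state '-') is unique to Species W (autapomorphy; uninformative for grouping).
All ingroup taxa share the derived state '+' for IV; it defines the ingroup but does not resolve relationships within it.
V (derived state '+') is unique to Species G (autapomorphy; uninformative for grouping).
Only Species G and Species W show the derived state '+' for VI, supporting them as a clade.
Most parsimonious ingroup topology: ((Species G,Species W),(Species N,Species X)).
Species W and Species G share a more recent common ancestor with each other than either does with Species N, so Species N is the least closely related of the three.

Species N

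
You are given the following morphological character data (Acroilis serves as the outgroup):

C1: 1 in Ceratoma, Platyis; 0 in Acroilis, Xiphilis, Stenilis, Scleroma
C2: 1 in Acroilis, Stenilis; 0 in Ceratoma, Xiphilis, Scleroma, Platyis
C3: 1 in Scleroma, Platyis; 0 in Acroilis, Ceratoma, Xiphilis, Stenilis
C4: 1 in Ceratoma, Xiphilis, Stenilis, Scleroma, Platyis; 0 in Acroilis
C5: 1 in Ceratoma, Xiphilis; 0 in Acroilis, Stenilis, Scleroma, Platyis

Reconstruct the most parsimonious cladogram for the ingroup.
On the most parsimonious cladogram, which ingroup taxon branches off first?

Stenilis

Character polarity is set by the outgroup: the derived state is whichever differs from the outgroup's state, so for C2 the derived state is '0', and for the remaining characters it is '1'.
C1 groups Ceratoma and Platyis, which is incompatible with the clades supported by the remaining characters; treating it as convergent (homoplasy) costs fewer steps than any alternative tree.
C2: derived state '0' in Ceratoma, Platyis, Scleroma, and Xiphilis only — synapomorphy for {Ceratoma, Platyis, Scleroma, Xiphilis}.
C3 (derived state '1') is shared by Platyis and Scleroma — a synapomorphy uniting that clade.
All ingroup taxa share the derived state '1' for C4; it defines the ingroup but does not resolve relationships within it.
Only Ceratoma and Xiphilis show the derived state '1' for C5, supporting them as a clade.
Most parsimonious ingroup topology: (Stenilis,((Ceratoma,Xiphilis),(Platyis,Scleroma))).
Stenilis is sister to the clade containing all other ingroup taxa, so it is the earliest-diverging (most basal) ingroup lineage.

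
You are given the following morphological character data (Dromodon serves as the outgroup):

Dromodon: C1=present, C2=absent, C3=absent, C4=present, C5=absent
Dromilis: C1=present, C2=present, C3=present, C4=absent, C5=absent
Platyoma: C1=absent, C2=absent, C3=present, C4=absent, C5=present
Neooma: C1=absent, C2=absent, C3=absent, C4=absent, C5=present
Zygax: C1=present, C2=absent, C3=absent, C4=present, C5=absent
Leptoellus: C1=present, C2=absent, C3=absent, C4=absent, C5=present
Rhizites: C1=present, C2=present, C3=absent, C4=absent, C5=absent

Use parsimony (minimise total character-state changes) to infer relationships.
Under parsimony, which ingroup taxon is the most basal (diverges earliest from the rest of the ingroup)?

Character polarity is set by the outgroup: the derived state is whichever differs from the outgroup's state, so for C1, C4 the derived state is 'absent', and for the remaining characters it is 'present'.
C1 (derived state 'absent') is shared by Neooma and Platyoma — a synapomorphy uniting that clade.
Only Dromilis and Rhizites show the derived state 'present' for C2, supporting them as a clade.
C3 (state 'present') occurs in Dromilis and Platyoma but conflicts with the nesting implied by the other characters — most parsimoniously interpreted as homoplasy.
C4 (derived state 'absent') is shared by Dromilis, Leptoellus, Neooma, Platyoma, and Rhizites — a synapomorphy uniting that clade.
C5 (derived state 'present') is shared by Leptoellus, Neooma, and Platyoma — a synapomorphy uniting that clade.
Most parsimonious ingroup topology: ((((Platyoma,Neooma),Leptoellus),(Rhizites,Dromilis)),Zygax).
Zygax is sister to the clade containing all other ingroup taxa, so it is the earliest-diverging (most basal) ingroup lineage.

Zygax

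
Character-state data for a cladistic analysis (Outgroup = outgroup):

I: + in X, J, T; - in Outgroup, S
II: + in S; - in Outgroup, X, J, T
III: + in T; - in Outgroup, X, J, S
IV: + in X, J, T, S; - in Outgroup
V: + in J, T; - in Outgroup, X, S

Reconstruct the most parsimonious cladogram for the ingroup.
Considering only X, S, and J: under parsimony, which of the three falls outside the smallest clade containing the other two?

S

The outgroup has state '-' for every character, so '+' is the derived state throughout.
I: derived state '+' in J, T, and X only — synapomorphy for {J, T, X}.
II (derived state '+') is unique to S (autapomorphy; uninformative for grouping).
III (derived state '+') is unique to T (autapomorphy; uninformative for grouping).
All ingroup taxa share the derived state '+' for IV; it defines the ingroup but does not resolve relationships within it.
V (derived state '+') is shared by J and T — a synapomorphy uniting that clade.
Most parsimonious ingroup topology: (S,(X,(J,T))).
J and X share a more recent common ancestor with each other than either does with S, so S is the least closely related of the three.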